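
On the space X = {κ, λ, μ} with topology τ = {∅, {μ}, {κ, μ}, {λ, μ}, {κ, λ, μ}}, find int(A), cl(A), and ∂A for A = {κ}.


int(A) = ∅, cl(A) = {κ}, ∂A = {κ}.

Closed sets in (X, τ) are complements of opens:
  closed(X, τ) = {∅, {κ}, {λ}, {κ, λ}, {κ, λ, μ}}.
int(A) = ⋃ {U ∈ τ : U ⊆ A}. Opens contained in A: ∅.
Taking the union of these: int(A) = ∅.
cl(A) = ⋂ {C closed : A ⊆ C}. Closed sets containing A: {κ}, {κ, λ}, {κ, λ, μ}.
Intersecting these: cl(A) = {κ}.
∂A = cl(A) ∖ int(A) = {κ} ∖ ∅ = {κ}.


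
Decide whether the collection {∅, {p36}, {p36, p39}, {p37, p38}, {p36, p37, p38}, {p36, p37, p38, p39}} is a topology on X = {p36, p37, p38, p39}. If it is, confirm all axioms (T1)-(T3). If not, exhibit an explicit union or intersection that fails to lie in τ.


τ IS a topology on X.

Axiom (T1): ∅ ∈ τ? Yes; X ∈ τ? Yes.
Axiom (T2/T3): check pairwise unions and intersections of members of τ.
All pairwise intersections and unions checked — each lies in τ. Therefore τ satisfies (T1), (T2), (T3): it IS a topology on X.


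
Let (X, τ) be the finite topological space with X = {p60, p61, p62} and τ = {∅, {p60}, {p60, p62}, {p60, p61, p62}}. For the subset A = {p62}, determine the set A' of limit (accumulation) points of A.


A' = {p61}

For each x ∈ X, list the open sets U ∈ τ with x ∈ U, then check whether U ∩ (A ∖ {x}) ≠ ∅ for every such U.
  x = p60: open {p60} ∋ x has {p60} ∩ (A ∖ {p60}) = ∅, so x is NOT a limit point.
  x = p61: opens ∋ x are {p60, p61, p62}; each meets A ∖ {p61}, so x IS a limit point.
  x = p62: open {p60, p62} ∋ x has {p60, p62} ∩ (A ∖ {p62}) = ∅, so x is NOT a limit point.
Collecting: A' = {p61}.


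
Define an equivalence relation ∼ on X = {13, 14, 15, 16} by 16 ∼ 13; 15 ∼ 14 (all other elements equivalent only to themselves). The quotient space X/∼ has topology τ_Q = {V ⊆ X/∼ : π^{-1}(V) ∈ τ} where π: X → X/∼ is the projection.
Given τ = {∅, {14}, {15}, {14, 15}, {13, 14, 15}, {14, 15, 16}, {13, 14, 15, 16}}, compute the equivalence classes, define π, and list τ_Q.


X/∼ = {[13=16], [14=15]}; |τ_Q| = 3.

Equivalence classes: [13=16], [14=15].
Quotient map π: X → X/∼ sends 13 ↦ [13=16], 14 ↦ [14=15], 15 ↦ [14=15], 16 ↦ [13=16].
For each subset V ⊆ X/∼, compute π^{-1}(V) ⊆ X and check whether π^{-1}(V) ∈ τ. V is open in τ_Q iff π^{-1}(V) ∈ τ.
  V = {}: π^{-1}(V) = ∅ ∈ τ ✓.
  V = {[13=16]}: π^{-1}(V) = {13, 16} ∉ τ ✗.
  V = {[14=15]}: π^{-1}(V) = {14, 15} ∈ τ ✓.
  V = {[13=16], [14=15]}: π^{-1}(V) = {13, 14, 15, 16} ∈ τ ✓.
Open sets in the quotient: τ_Q = {{}, {[14=15]}, {[13=16], [14=15]}} (3 elements).


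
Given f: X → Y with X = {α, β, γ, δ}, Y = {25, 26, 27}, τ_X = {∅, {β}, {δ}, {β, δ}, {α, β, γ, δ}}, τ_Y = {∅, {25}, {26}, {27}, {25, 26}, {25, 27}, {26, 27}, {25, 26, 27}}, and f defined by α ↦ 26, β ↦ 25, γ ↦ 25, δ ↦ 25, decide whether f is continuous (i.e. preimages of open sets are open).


f is NOT continuous.

Compute f^{-1}(U) for each U ∈ τ_Y:
  U = ∅: f^{-1}(U) = ∅ ∈ τ_X ✓.
  U = {25}: f^{-1}(U) = {β, γ, δ} ∉ τ_X ✗.
  U = {26}: f^{-1}(U) = {α} ∉ τ_X ✗.
  U = {27}: f^{-1}(U) = ∅ ∈ τ_X ✓.
  U = {25, 26}: f^{-1}(U) = {α, β, γ, δ} ∈ τ_X ✓.
  U = {25, 27}: f^{-1}(U) = {β, γ, δ} ∉ τ_X ✗.
  U = {26, 27}: f^{-1}(U) = {α} ∉ τ_X ✗.
  U = {25, 26, 27}: f^{-1}(U) = {α, β, γ, δ} ∈ τ_X ✓.
Found U = {25} with f^{-1}(U) = {β, γ, δ} not in τ_X. Therefore f is NOT continuous.


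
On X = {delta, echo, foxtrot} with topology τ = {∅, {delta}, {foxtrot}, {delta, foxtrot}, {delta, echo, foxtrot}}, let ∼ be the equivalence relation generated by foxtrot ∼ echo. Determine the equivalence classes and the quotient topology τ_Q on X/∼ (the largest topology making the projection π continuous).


X/∼ = {[delta], [echo=foxtrot]}; |τ_Q| = 3.

Equivalence classes: [delta], [echo=foxtrot].
Quotient map π: X → X/∼ sends delta ↦ [delta], echo ↦ [echo=foxtrot], foxtrot ↦ [echo=foxtrot].
For each subset V ⊆ X/∼, compute π^{-1}(V) ⊆ X and check whether π^{-1}(V) ∈ τ. V is open in τ_Q iff π^{-1}(V) ∈ τ.
  V = {}: π^{-1}(V) = ∅ ∈ τ ✓.
  V = {[delta]}: π^{-1}(V) = {delta} ∈ τ ✓.
  V = {[echo=foxtrot]}: π^{-1}(V) = {echo, foxtrot} ∉ τ ✗.
  V = {[delta], [echo=foxtrot]}: π^{-1}(V) = {delta, echo, foxtrot} ∈ τ ✓.
Open sets in the quotient: τ_Q = {{}, {[delta]}, {[delta], [echo=foxtrot]}} (3 elements).


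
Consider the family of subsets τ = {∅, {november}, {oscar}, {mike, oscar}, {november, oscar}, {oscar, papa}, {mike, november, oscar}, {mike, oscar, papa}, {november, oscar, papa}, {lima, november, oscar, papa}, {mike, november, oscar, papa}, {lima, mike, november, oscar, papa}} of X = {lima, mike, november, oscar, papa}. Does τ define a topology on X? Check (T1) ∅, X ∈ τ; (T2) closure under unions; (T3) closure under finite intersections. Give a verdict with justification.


τ IS a topology on X.

Axiom (T1): ∅ ∈ τ? Yes; X ∈ τ? Yes.
Axiom (T2/T3): check pairwise unions and intersections of members of τ.
All pairwise intersections and unions checked — each lies in τ. Therefore τ satisfies (T1), (T2), (T3): it IS a topology on X.


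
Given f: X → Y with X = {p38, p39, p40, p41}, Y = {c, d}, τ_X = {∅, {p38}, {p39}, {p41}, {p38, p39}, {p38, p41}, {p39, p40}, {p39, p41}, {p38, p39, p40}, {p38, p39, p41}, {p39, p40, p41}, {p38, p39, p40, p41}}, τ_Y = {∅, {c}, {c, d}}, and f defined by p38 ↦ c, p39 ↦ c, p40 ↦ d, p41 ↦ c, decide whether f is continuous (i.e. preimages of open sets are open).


f IS continuous.

Compute f^{-1}(U) for each U ∈ τ_Y:
  U = ∅: f^{-1}(U) = ∅ ∈ τ_X ✓.
  U = {c}: f^{-1}(U) = {p38, p39, p41} ∈ τ_X ✓.
  U = {c, d}: f^{-1}(U) = {p38, p39, p40, p41} ∈ τ_X ✓.
Every preimage lies in τ_X, so f IS continuous.


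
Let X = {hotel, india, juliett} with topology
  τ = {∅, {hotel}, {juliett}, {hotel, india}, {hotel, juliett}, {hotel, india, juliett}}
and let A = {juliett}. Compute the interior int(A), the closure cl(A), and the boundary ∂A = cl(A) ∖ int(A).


int(A) = {juliett}, cl(A) = {juliett}, ∂A = ∅.

Closed sets in (X, τ) are complements of opens:
  closed(X, τ) = {∅, {india}, {juliett}, {hotel, india}, {india, juliett}, {hotel, india, juliett}}.
int(A) = ⋃ {U ∈ τ : U ⊆ A}. Opens contained in A: ∅, {juliett}.
Taking the union of these: int(A) = {juliett}.
cl(A) = ⋂ {C closed : A ⊆ C}. Closed sets containing A: {juliett}, {india, juliett}, {hotel, india, juliett}.
Intersecting these: cl(A) = {juliett}.
∂A = cl(A) ∖ int(A) = {juliett} ∖ {juliett} = ∅.


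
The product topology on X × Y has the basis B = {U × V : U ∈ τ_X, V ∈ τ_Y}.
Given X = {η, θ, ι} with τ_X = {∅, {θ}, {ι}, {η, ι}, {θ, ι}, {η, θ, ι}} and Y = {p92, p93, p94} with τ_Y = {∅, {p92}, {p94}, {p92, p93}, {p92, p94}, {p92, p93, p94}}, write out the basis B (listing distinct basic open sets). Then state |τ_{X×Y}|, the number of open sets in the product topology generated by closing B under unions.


Basis B = {∅ × ∅, {θ} × {p92}, {θ} × {p94}, {ι} × {p92}, {ι} × {p94}, {η, ι} × {p92}, {η, ι} × {p94}, {θ} × {p92, p93}, {θ} × {p92, p94}, {θ, ι} × {p92}, {θ, ι} × {p94}, {ι} × {p92, p93}, {ι} × {p92, p94}, {η, θ, ι} × {p92}, {η, θ, ι} × {p94}, {θ} × {p92, p93, p94}, {ι} × {p92, p93, p94}, {η, ι} × {p92, p93}, {η, ι} × {p92, p94}, {θ, ι} × {p92, p93}, {θ, ι} × {p92, p94}, {η, ι} × {p92, p93, p94}, {η, θ, ι} × {p92, p93}, {η, θ, ι} × {p92, p94}, {θ, ι} × {p92, p93, p94}, {η, θ, ι} × {p92, p93, p94}}; |τ_{X×Y}| = 108.

Enumerate products U × V with U ∈ τ_X, V ∈ τ_Y (deduplicated):
  ∅ × ∅ = {} (∅)
  {θ} × {p92} = {(θ,p92)}
  {θ} × {p94} = {(θ,p94)}
  {ι} × {p92} = {(ι,p92)}
  {ι} × {p94} = {(ι,p94)}
  {η, ι} × {p92} = {(η,p92), (ι,p92)}
  {η, ι} × {p94} = {(η,p94), (ι,p94)}
  {θ} × {p92, p93} = {(θ,p92), (θ,p93)}
  {θ} × {p92, p94} = {(θ,p92), (θ,p94)}
  {θ, ι} × {p92} = {(θ,p92), (ι,p92)}
  {θ, ι} × {p94} = {(θ,p94), (ι,p94)}
  {ι} × {p92, p93} = {(ι,p92), (ι,p93)}
  {ι} × {p92, p94} = {(ι,p92), (ι,p94)}
  {η, θ, ι} × {p92} = {(η,p92), (θ,p92), (ι,p92)}
  {η, θ, ι} × {p94} = {(η,p94), (θ,p94), (ι,p94)}
  {θ} × {p92, p93, p94} = {(θ,p92), (θ,p93), (θ,p94)}
  {ι} × {p92, p93, p94} = {(ι,p92), (ι,p93), (ι,p94)}
  {η, ι} × {p92, p93} = {(η,p92), (η,p93), (ι,p92), (ι,p93)}
  {η, ι} × {p92, p94} = {(η,p92), (η,p94), (ι,p92), (ι,p94)}
  {θ, ι} × {p92, p93} = {(θ,p92), (θ,p93), (ι,p92), (ι,p93)}
  {θ, ι} × {p92, p94} = {(θ,p92), (θ,p94), (ι,p92), (ι,p94)}
  {η, ι} × {p92, p93, p94} = {(η,p92), (η,p93), (η,p94), (ι,p92), (ι,p93), (ι,p94)}
  {η, θ, ι} × {p92, p93} = {(η,p92), (η,p93), (θ,p92), (θ,p93), (ι,p92), (ι,p93)}
  {η, θ, ι} × {p92, p94} = {(η,p92), (η,p94), (θ,p92), (θ,p94), (ι,p92), (ι,p94)}
  {θ, ι} × {p92, p93, p94} = {(θ,p92), (θ,p93), (θ,p94), (ι,p92), (ι,p93), (ι,p94)}
  {η, θ, ι} × {p92, p93, p94} = {(η,p92), (η,p93), (η,p94), (θ,p92), (θ,p93), (θ,p94), (ι,p92), (ι,p93), (ι,p94)}
These 26 distinct sets form the basis B.
Close under arbitrary unions to get τ_{X×Y}; counting gives |τ_{X×Y}| = 108.


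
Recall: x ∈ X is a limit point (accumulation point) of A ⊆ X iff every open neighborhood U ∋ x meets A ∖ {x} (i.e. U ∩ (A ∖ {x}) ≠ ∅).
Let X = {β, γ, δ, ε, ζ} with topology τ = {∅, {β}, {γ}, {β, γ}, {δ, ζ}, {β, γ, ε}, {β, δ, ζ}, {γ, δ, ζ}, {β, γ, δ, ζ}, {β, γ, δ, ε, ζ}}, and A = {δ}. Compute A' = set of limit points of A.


A' = {ζ}

For each x ∈ X, list the open sets U ∈ τ with x ∈ U, then check whether U ∩ (A ∖ {x}) ≠ ∅ for every such U.
  x = β: open {β} ∋ x has {β} ∩ (A ∖ {β}) = ∅, so x is NOT a limit point.
  x = γ: open {γ} ∋ x has {γ} ∩ (A ∖ {γ}) = ∅, so x is NOT a limit point.
  x = δ: open {δ, ζ} ∋ x has {δ, ζ} ∩ (A ∖ {δ}) = ∅, so x is NOT a limit point.
  x = ε: open {β, γ, ε} ∋ x has {β, γ, ε} ∩ (A ∖ {ε}) = ∅, so x is NOT a limit point.
  x = ζ: opens ∋ x are {δ, ζ}, {β, δ, ζ}, {γ, δ, ζ}, {β, γ, δ, ζ}, {β, γ, δ, ε, ζ}; each meets A ∖ {ζ}, so x IS a limit point.
Collecting: A' = {ζ}.


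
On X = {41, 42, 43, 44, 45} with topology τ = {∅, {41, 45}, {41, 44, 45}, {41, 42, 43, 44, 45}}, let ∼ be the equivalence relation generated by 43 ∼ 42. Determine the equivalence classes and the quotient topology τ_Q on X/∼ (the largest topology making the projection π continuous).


X/∼ = {[41], [42=43], [44], [45]}; |τ_Q| = 4.

Equivalence classes: [41], [42=43], [44], [45].
Quotient map π: X → X/∼ sends 41 ↦ [41], 42 ↦ [42=43], 43 ↦ [42=43], 44 ↦ [44], 45 ↦ [45].
For each subset V ⊆ X/∼, compute π^{-1}(V) ⊆ X and check whether π^{-1}(V) ∈ τ. V is open in τ_Q iff π^{-1}(V) ∈ τ.
  V = {}: π^{-1}(V) = ∅ ∈ τ ✓.
  V = {[41]}: π^{-1}(V) = {41} ∉ τ ✗.
  V = {[42=43]}: π^{-1}(V) = {42, 43} ∉ τ ✗.
  V = {[41], [42=43]}: π^{-1}(V) = {41, 42, 43} ∉ τ ✗.
  V = {[44]}: π^{-1}(V) = {44} ∉ τ ✗.
  V = {[41], [44]}: π^{-1}(V) = {41, 44} ∉ τ ✗.
  V = {[42=43], [44]}: π^{-1}(V) = {42, 43, 44} ∉ τ ✗.
  V = {[41], [42=43], [44]}: π^{-1}(V) = {41, 42, 43, 44} ∉ τ ✗.
  V = {[45]}: π^{-1}(V) = {45} ∉ τ ✗.
  V = {[41], [45]}: π^{-1}(V) = {41, 45} ∈ τ ✓.
  V = {[42=43], [45]}: π^{-1}(V) = {42, 43, 45} ∉ τ ✗.
  V = {[41], [42=43], [45]}: π^{-1}(V) = {41, 42, 43, 45} ∉ τ ✗.
  V = {[44], [45]}: π^{-1}(V) = {44, 45} ∉ τ ✗.
  V = {[41], [44], [45]}: π^{-1}(V) = {41, 44, 45} ∈ τ ✓.
  V = {[42=43], [44], [45]}: π^{-1}(V) = {42, 43, 44, 45} ∉ τ ✗.
  V = {[41], [42=43], [44], [45]}: π^{-1}(V) = {41, 42, 43, 44, 45} ∈ τ ✓.
Open sets in the quotient: τ_Q = {{}, {[41], [45]}, {[41], [44], [45]}, {[41], [42=43], [44], [45]}} (4 elements).


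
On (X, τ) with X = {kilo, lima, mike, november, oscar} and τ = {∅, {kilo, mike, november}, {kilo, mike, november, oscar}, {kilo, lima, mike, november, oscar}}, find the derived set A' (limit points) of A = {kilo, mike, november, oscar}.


A' = {kilo, lima, mike, november, oscar}

For each x ∈ X, list the open sets U ∈ τ with x ∈ U, then check whether U ∩ (A ∖ {x}) ≠ ∅ for every such U.
  x = kilo: opens ∋ x are {kilo, mike, november}, {kilo, mike, november, oscar}, {kilo, lima, mike, november, oscar}; each meets A ∖ {kilo}, so x IS a limit point.
  x = lima: opens ∋ x are {kilo, lima, mike, november, oscar}; each meets A ∖ {lima}, so x IS a limit point.
  x = mike: opens ∋ x are {kilo, mike, november}, {kilo, mike, november, oscar}, {kilo, lima, mike, november, oscar}; each meets A ∖ {mike}, so x IS a limit point.
  x = november: opens ∋ x are {kilo, mike, november}, {kilo, mike, november, oscar}, {kilo, lima, mike, november, oscar}; each meets A ∖ {november}, so x IS a limit point.
  x = oscar: opens ∋ x are {kilo, mike, november, oscar}, {kilo, lima, mike, november, oscar}; each meets A ∖ {oscar}, so x IS a limit point.
Collecting: A' = {kilo, lima, mike, november, oscar}.


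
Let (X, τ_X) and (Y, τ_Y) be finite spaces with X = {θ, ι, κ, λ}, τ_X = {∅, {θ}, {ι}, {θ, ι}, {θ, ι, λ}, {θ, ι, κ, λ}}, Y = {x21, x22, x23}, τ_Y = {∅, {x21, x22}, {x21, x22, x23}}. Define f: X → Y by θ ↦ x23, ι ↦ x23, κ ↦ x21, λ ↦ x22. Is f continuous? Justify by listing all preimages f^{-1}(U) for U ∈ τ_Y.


f is NOT continuous.

Compute f^{-1}(U) for each U ∈ τ_Y:
  U = ∅: f^{-1}(U) = ∅ ∈ τ_X ✓.
  U = {x21, x22}: f^{-1}(U) = {κ, λ} ∉ τ_X ✗.
  U = {x21, x22, x23}: f^{-1}(U) = {θ, ι, κ, λ} ∈ τ_X ✓.
Found U = {x21, x22} with f^{-1}(U) = {κ, λ} not in τ_X. Therefore f is NOT continuous.


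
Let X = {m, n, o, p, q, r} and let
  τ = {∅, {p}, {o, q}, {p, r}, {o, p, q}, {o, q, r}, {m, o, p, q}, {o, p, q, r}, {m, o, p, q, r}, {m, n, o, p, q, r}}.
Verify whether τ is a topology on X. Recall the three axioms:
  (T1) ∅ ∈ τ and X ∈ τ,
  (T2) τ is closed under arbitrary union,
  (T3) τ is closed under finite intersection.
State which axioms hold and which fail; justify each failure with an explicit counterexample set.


τ is NOT a topology on X.

Axiom (T1): ∅ ∈ τ? Yes; X ∈ τ? Yes.
Axiom (T2/T3): check pairwise unions and intersections of members of τ.
Counterexample for (T3): {p, r} ∩ {o, q, r} = {r} ∉ τ. Therefore τ is NOT a topology.


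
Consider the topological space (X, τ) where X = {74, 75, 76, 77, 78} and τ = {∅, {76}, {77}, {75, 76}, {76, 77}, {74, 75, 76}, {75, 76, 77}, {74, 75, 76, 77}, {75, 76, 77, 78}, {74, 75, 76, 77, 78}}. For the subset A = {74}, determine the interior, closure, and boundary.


int(A) = ∅, cl(A) = {74}, ∂A = {74}.

Closed sets in (X, τ) are complements of opens:
  closed(X, τ) = {∅, {74}, {78}, {74, 78}, {77, 78}, {74, 75, 78}, {74, 77, 78}, {74, 75, 76, 78}, {74, 75, 77, 78}, {74, 75, 76, 77, 78}}.
int(A) = ⋃ {U ∈ τ : U ⊆ A}. Opens contained in A: ∅.
Taking the union of these: int(A) = ∅.
cl(A) = ⋂ {C closed : A ⊆ C}. Closed sets containing A: {74}, {74, 78}, {74, 75, 78}, {74, 77, 78}, {74, 75, 76, 78}, {74, 75, 77, 78}, {74, 75, 76, 77, 78}.
Intersecting these: cl(A) = {74}.
∂A = cl(A) ∖ int(A) = {74} ∖ ∅ = {74}.


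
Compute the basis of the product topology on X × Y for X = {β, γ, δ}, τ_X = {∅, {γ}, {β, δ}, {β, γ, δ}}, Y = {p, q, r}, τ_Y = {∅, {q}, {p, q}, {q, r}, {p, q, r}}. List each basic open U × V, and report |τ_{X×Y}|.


Basis B = {∅ × ∅, {γ} × {q}, {β, δ} × {q}, {γ} × {p, q}, {γ} × {q, r}, {β, γ, δ} × {q}, {γ} × {p, q, r}, {β, δ} × {p, q}, {β, δ} × {q, r}, {β, δ} × {p, q, r}, {β, γ, δ} × {p, q}, {β, γ, δ} × {q, r}, {β, γ, δ} × {p, q, r}}; |τ_{X×Y}| = 25.

Enumerate products U × V with U ∈ τ_X, V ∈ τ_Y (deduplicated):
  ∅ × ∅ = {} (∅)
  {γ} × {q} = {(γ,q)}
  {β, δ} × {q} = {(β,q), (δ,q)}
  {γ} × {p, q} = {(γ,p), (γ,q)}
  {γ} × {q, r} = {(γ,q), (γ,r)}
  {β, γ, δ} × {q} = {(β,q), (γ,q), (δ,q)}
  {γ} × {p, q, r} = {(γ,p), (γ,q), (γ,r)}
  {β, δ} × {p, q} = {(β,p), (β,q), (δ,p), (δ,q)}
  {β, δ} × {q, r} = {(β,q), (β,r), (δ,q), (δ,r)}
  {β, δ} × {p, q, r} = {(β,p), (β,q), (β,r), (δ,p), (δ,q), (δ,r)}
  {β, γ, δ} × {p, q} = {(β,p), (β,q), (γ,p), (γ,q), (δ,p), (δ,q)}
  {β, γ, δ} × {q, r} = {(β,q), (β,r), (γ,q), (γ,r), (δ,q), (δ,r)}
  {β, γ, δ} × {p, q, r} = {(β,p), (β,q), (β,r), (γ,p), (γ,q), (γ,r), (δ,p), (δ,q), (δ,r)}
These 13 distinct sets form the basis B.
Close under arbitrary unions to get τ_{X×Y}; counting gives |τ_{X×Y}| = 25.


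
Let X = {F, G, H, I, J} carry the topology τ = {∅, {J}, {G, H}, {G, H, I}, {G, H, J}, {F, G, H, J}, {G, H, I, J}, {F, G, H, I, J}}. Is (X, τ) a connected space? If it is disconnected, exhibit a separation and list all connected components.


(X, τ) is connected.

Find clopen sets (U ∈ τ with X ∖ U ∈ τ):
  U = ∅, X ∖ U = {F, G, H, I, J} — both open, so U is clopen.
  U = {F, G, H, I, J}, X ∖ U = ∅ — both open, so U is clopen.
Only trivial clopens (∅ and X) exist, so (X, τ) is connected.
Compute connected components by grouping points that agree on all clopens:
  component: {F, G, H, I, J}


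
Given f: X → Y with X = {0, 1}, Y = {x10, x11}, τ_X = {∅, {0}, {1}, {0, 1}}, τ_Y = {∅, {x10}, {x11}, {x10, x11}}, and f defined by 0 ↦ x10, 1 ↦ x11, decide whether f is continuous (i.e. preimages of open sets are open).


f IS continuous.

Compute f^{-1}(U) for each U ∈ τ_Y:
  U = ∅: f^{-1}(U) = ∅ ∈ τ_X ✓.
  U = {x10}: f^{-1}(U) = {0} ∈ τ_X ✓.
  U = {x11}: f^{-1}(U) = {1} ∈ τ_X ✓.
  U = {x10, x11}: f^{-1}(U) = {0, 1} ∈ τ_X ✓.
Every preimage lies in τ_X, so f IS continuous.


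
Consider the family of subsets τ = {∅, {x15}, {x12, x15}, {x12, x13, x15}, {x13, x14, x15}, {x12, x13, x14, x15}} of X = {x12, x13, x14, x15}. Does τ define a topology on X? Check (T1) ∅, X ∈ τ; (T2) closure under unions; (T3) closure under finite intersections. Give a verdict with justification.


τ is NOT a topology on X.

Axiom (T1): ∅ ∈ τ? Yes; X ∈ τ? Yes.
Axiom (T2/T3): check pairwise unions and intersections of members of τ.
Counterexample for (T3): {x12, x13, x15} ∩ {x13, x14, x15} = {x13, x15} ∉ τ. Therefore τ is NOT a topology.


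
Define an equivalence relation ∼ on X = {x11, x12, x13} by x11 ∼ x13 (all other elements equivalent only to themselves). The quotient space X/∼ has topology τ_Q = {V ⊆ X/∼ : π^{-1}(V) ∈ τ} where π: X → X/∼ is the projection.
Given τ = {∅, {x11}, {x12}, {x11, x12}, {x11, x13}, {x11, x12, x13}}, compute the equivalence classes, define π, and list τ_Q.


X/∼ = {[x11=x13], [x12]}; |τ_Q| = 4.

Equivalence classes: [x11=x13], [x12].
Quotient map π: X → X/∼ sends x11 ↦ [x11=x13], x12 ↦ [x12], x13 ↦ [x11=x13].
For each subset V ⊆ X/∼, compute π^{-1}(V) ⊆ X and check whether π^{-1}(V) ∈ τ. V is open in τ_Q iff π^{-1}(V) ∈ τ.
  V = {}: π^{-1}(V) = ∅ ∈ τ ✓.
  V = {[x11=x13]}: π^{-1}(V) = {x11, x13} ∈ τ ✓.
  V = {[x12]}: π^{-1}(V) = {x12} ∈ τ ✓.
  V = {[x11=x13], [x12]}: π^{-1}(V) = {x11, x12, x13} ∈ τ ✓.
Open sets in the quotient: τ_Q = {{}, {[x11=x13]}, {[x12]}, {[x11=x13], [x12]}} (4 elements).


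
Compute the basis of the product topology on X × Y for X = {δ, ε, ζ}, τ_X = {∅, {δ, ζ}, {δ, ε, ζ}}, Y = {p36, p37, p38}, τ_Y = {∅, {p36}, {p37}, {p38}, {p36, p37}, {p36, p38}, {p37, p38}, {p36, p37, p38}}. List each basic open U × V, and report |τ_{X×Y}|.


Basis B = {∅ × ∅, {δ, ζ} × {p36}, {δ, ζ} × {p37}, {δ, ζ} × {p38}, {δ, ε, ζ} × {p36}, {δ, ε, ζ} × {p37}, {δ, ε, ζ} × {p38}, {δ, ζ} × {p36, p37}, {δ, ζ} × {p36, p38}, {δ, ζ} × {p37, p38}, {δ, ζ} × {p36, p37, p38}, {δ, ε, ζ} × {p36, p37}, {δ, ε, ζ} × {p36, p38}, {δ, ε, ζ} × {p37, p38}, {δ, ε, ζ} × {p36, p37, p38}}; |τ_{X×Y}| = 27.

Enumerate products U × V with U ∈ τ_X, V ∈ τ_Y (deduplicated):
  ∅ × ∅ = {} (∅)
  {δ, ζ} × {p36} = {(δ,p36), (ζ,p36)}
  {δ, ζ} × {p37} = {(δ,p37), (ζ,p37)}
  {δ, ζ} × {p38} = {(δ,p38), (ζ,p38)}
  {δ, ε, ζ} × {p36} = {(δ,p36), (ε,p36), (ζ,p36)}
  {δ, ε, ζ} × {p37} = {(δ,p37), (ε,p37), (ζ,p37)}
  {δ, ε, ζ} × {p38} = {(δ,p38), (ε,p38), (ζ,p38)}
  {δ, ζ} × {p36, p37} = {(δ,p36), (δ,p37), (ζ,p36), (ζ,p37)}
  {δ, ζ} × {p36, p38} = {(δ,p36), (δ,p38), (ζ,p36), (ζ,p38)}
  {δ, ζ} × {p37, p38} = {(δ,p37), (δ,p38), (ζ,p37), (ζ,p38)}
  {δ, ζ} × {p36, p37, p38} = {(δ,p36), (δ,p37), (δ,p38), (ζ,p36), (ζ,p37), (ζ,p38)}
  {δ, ε, ζ} × {p36, p37} = {(δ,p36), (δ,p37), (ε,p36), (ε,p37), (ζ,p36), (ζ,p37)}
  {δ, ε, ζ} × {p36, p38} = {(δ,p36), (δ,p38), (ε,p36), (ε,p38), (ζ,p36), (ζ,p38)}
  {δ, ε, ζ} × {p37, p38} = {(δ,p37), (δ,p38), (ε,p37), (ε,p38), (ζ,p37), (ζ,p38)}
  {δ, ε, ζ} × {p36, p37, p38} = {(δ,p36), (δ,p37), (δ,p38), (ε,p36), (ε,p37), (ε,p38), (ζ,p36), (ζ,p37), (ζ,p38)}
These 15 distinct sets form the basis B.
Close under arbitrary unions to get τ_{X×Y}; counting gives |τ_{X×Y}| = 27.


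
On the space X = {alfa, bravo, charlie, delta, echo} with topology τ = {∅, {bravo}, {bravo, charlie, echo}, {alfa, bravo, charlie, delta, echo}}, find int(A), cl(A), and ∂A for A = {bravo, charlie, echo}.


int(A) = {bravo, charlie, echo}, cl(A) = {alfa, bravo, charlie, delta, echo}, ∂A = {alfa, delta}.

Closed sets in (X, τ) are complements of opens:
  closed(X, τ) = {∅, {alfa, delta}, {alfa, charlie, delta, echo}, {alfa, bravo, charlie, delta, echo}}.
int(A) = ⋃ {U ∈ τ : U ⊆ A}. Opens contained in A: ∅, {bravo}, {bravo, charlie, echo}.
Taking the union of these: int(A) = {bravo, charlie, echo}.
cl(A) = ⋂ {C closed : A ⊆ C}. Closed sets containing A: {alfa, bravo, charlie, delta, echo}.
Intersecting these: cl(A) = {alfa, bravo, charlie, delta, echo}.
∂A = cl(A) ∖ int(A) = {alfa, bravo, charlie, delta, echo} ∖ {bravo, charlie, echo} = {alfa, delta}.


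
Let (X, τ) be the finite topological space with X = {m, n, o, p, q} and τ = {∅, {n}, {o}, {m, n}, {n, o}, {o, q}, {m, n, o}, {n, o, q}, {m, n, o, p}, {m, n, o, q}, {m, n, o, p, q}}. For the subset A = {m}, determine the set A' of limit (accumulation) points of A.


A' = {p}

For each x ∈ X, list the open sets U ∈ τ with x ∈ U, then check whether U ∩ (A ∖ {x}) ≠ ∅ for every such U.
  x = m: open {m, n} ∋ x has {m, n} ∩ (A ∖ {m}) = ∅, so x is NOT a limit point.
  x = n: open {n} ∋ x has {n} ∩ (A ∖ {n}) = ∅, so x is NOT a limit point.
  x = o: open {o} ∋ x has {o} ∩ (A ∖ {o}) = ∅, so x is NOT a limit point.
  x = p: opens ∋ x are {m, n, o, p}, {m, n, o, p, q}; each meets A ∖ {p}, so x IS a limit point.
  x = q: open {o, q} ∋ x has {o, q} ∩ (A ∖ {q}) = ∅, so x is NOT a limit point.
Collecting: A' = {p}.


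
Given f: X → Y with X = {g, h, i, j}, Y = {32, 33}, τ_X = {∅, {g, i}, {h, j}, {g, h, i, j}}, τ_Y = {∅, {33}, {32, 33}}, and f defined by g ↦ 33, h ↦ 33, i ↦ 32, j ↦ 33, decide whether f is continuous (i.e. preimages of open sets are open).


f is NOT continuous.

Compute f^{-1}(U) for each U ∈ τ_Y:
  U = ∅: f^{-1}(U) = ∅ ∈ τ_X ✓.
  U = {33}: f^{-1}(U) = {g, h, j} ∉ τ_X ✗.
  U = {32, 33}: f^{-1}(U) = {g, h, i, j} ∈ τ_X ✓.
Found U = {33} with f^{-1}(U) = {g, h, j} not in τ_X. Therefore f is NOT continuous.


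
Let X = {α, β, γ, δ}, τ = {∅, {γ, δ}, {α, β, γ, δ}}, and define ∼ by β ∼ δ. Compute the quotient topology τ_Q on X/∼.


X/∼ = {[α], [β=δ], [γ]}; |τ_Q| = 2.

Equivalence classes: [α], [β=δ], [γ].
Quotient map π: X → X/∼ sends α ↦ [α], β ↦ [β=δ], γ ↦ [γ], δ ↦ [β=δ].
For each subset V ⊆ X/∼, compute π^{-1}(V) ⊆ X and check whether π^{-1}(V) ∈ τ. V is open in τ_Q iff π^{-1}(V) ∈ τ.
  V = {}: π^{-1}(V) = ∅ ∈ τ ✓.
  V = {[α]}: π^{-1}(V) = {α} ∉ τ ✗.
  V = {[β=δ]}: π^{-1}(V) = {β, δ} ∉ τ ✗.
  V = {[α], [β=δ]}: π^{-1}(V) = {α, β, δ} ∉ τ ✗.
  V = {[γ]}: π^{-1}(V) = {γ} ∉ τ ✗.
  V = {[α], [γ]}: π^{-1}(V) = {α, γ} ∉ τ ✗.
  V = {[β=δ], [γ]}: π^{-1}(V) = {β, γ, δ} ∉ τ ✗.
  V = {[α], [β=δ], [γ]}: π^{-1}(V) = {α, β, γ, δ} ∈ τ ✓.
Open sets in the quotient: τ_Q = {{}, {[α], [β=δ], [γ]}} (2 elements).


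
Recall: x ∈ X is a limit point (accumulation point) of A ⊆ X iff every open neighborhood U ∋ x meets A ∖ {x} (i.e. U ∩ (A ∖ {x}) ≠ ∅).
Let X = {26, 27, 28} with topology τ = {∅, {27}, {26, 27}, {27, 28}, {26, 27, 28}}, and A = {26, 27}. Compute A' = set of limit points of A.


A' = {26, 28}

For each x ∈ X, list the open sets U ∈ τ with x ∈ U, then check whether U ∩ (A ∖ {x}) ≠ ∅ for every such U.
  x = 26: opens ∋ x are {26, 27}, {26, 27, 28}; each meets A ∖ {26}, so x IS a limit point.
  x = 27: open {27} ∋ x has {27} ∩ (A ∖ {27}) = ∅, so x is NOT a limit point.
  x = 28: opens ∋ x are {27, 28}, {26, 27, 28}; each meets A ∖ {28}, so x IS a limit point.
Collecting: A' = {26, 28}.


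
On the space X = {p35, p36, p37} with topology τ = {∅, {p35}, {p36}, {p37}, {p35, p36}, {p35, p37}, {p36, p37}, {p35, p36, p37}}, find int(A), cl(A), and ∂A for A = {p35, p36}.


int(A) = {p35, p36}, cl(A) = {p35, p36}, ∂A = ∅.

Closed sets in (X, τ) are complements of opens:
  closed(X, τ) = {∅, {p35}, {p36}, {p37}, {p35, p36}, {p35, p37}, {p36, p37}, {p35, p36, p37}}.
int(A) = ⋃ {U ∈ τ : U ⊆ A}. Opens contained in A: ∅, {p35}, {p36}, {p35, p36}.
Taking the union of these: int(A) = {p35, p36}.
cl(A) = ⋂ {C closed : A ⊆ C}. Closed sets containing A: {p35, p36}, {p35, p36, p37}.
Intersecting these: cl(A) = {p35, p36}.
∂A = cl(A) ∖ int(A) = {p35, p36} ∖ {p35, p36} = ∅.


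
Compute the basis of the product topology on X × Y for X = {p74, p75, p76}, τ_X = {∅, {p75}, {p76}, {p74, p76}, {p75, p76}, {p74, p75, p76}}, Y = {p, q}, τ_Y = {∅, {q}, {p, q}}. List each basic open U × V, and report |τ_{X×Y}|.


Basis B = {∅ × ∅, {p75} × {q}, {p76} × {q}, {p74, p76} × {q}, {p75} × {p, q}, {p75, p76} × {q}, {p76} × {p, q}, {p74, p75, p76} × {q}, {p74, p76} × {p, q}, {p75, p76} × {p, q}, {p74, p75, p76} × {p, q}}; |τ_{X×Y}| = 18.

Enumerate products U × V with U ∈ τ_X, V ∈ τ_Y (deduplicated):
  ∅ × ∅ = {} (∅)
  {p75} × {q} = {(p75,q)}
  {p76} × {q} = {(p76,q)}
  {p74, p76} × {q} = {(p74,q), (p76,q)}
  {p75} × {p, q} = {(p75,p), (p75,q)}
  {p75, p76} × {q} = {(p75,q), (p76,q)}
  {p76} × {p, q} = {(p76,p), (p76,q)}
  {p74, p75, p76} × {q} = {(p74,q), (p75,q), (p76,q)}
  {p74, p76} × {p, q} = {(p74,p), (p74,q), (p76,p), (p76,q)}
  {p75, p76} × {p, q} = {(p75,p), (p75,q), (p76,p), (p76,q)}
  {p74, p75, p76} × {p, q} = {(p74,p), (p74,q), (p75,p), (p75,q), (p76,p), (p76,q)}
These 11 distinct sets form the basis B.
Close under arbitrary unions to get τ_{X×Y}; counting gives |τ_{X×Y}| = 18.


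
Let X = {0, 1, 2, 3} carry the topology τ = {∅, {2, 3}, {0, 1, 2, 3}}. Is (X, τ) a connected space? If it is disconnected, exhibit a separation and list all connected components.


(X, τ) is connected.

Find clopen sets (U ∈ τ with X ∖ U ∈ τ):
  U = ∅, X ∖ U = {0, 1, 2, 3} — both open, so U is clopen.
  U = {0, 1, 2, 3}, X ∖ U = ∅ — both open, so U is clopen.
Only trivial clopens (∅ and X) exist, so (X, τ) is connected.
Compute connected components by grouping points that agree on all clopens:
  component: {0, 1, 2, 3}


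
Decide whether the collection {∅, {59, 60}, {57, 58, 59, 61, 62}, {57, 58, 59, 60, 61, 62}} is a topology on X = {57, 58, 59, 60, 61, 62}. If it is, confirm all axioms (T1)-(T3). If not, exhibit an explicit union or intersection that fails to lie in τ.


τ is NOT a topology on X.

Axiom (T1): ∅ ∈ τ? Yes; X ∈ τ? Yes.
Axiom (T2/T3): check pairwise unions and intersections of members of τ.
Counterexample for (T3): {59, 60} ∩ {57, 58, 59, 61, 62} = {59} ∉ τ. Therefore τ is NOT a topology.


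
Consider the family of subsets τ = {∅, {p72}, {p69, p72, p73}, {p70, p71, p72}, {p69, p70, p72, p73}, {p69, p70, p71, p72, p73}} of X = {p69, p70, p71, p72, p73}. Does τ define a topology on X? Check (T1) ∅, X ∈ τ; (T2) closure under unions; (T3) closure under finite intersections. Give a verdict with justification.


τ is NOT a topology on X.

Axiom (T1): ∅ ∈ τ? Yes; X ∈ τ? Yes.
Axiom (T2/T3): check pairwise unions and intersections of members of τ.
Counterexample for (T3): {p70, p71, p72} ∩ {p69, p70, p72, p73} = {p70, p72} ∉ τ. Therefore τ is NOT a topology.


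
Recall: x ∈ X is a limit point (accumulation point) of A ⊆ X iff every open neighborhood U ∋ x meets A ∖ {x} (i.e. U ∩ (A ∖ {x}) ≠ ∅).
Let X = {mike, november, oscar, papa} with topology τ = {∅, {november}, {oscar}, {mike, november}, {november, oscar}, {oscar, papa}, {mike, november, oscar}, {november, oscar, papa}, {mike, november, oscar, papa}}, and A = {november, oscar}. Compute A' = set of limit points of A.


A' = {mike, papa}

For each x ∈ X, list the open sets U ∈ τ with x ∈ U, then check whether U ∩ (A ∖ {x}) ≠ ∅ for every such U.
  x = mike: opens ∋ x are {mike, november}, {mike, november, oscar}, {mike, november, oscar, papa}; each meets A ∖ {mike}, so x IS a limit point.
  x = november: open {november} ∋ x has {november} ∩ (A ∖ {november}) = ∅, so x is NOT a limit point.
  x = oscar: open {oscar} ∋ x has {oscar} ∩ (A ∖ {oscar}) = ∅, so x is NOT a limit point.
  x = papa: opens ∋ x are {oscar, papa}, {november, oscar, papa}, {mike, november, oscar, papa}; each meets A ∖ {papa}, so x IS a limit point.
Collecting: A' = {mike, papa}.


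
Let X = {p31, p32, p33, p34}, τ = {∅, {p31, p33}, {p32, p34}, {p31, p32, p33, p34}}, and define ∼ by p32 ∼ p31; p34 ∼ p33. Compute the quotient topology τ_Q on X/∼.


X/∼ = {[p31=p32], [p33=p34]}; |τ_Q| = 2.

Equivalence classes: [p31=p32], [p33=p34].
Quotient map π: X → X/∼ sends p31 ↦ [p31=p32], p32 ↦ [p31=p32], p33 ↦ [p33=p34], p34 ↦ [p33=p34].
For each subset V ⊆ X/∼, compute π^{-1}(V) ⊆ X and check whether π^{-1}(V) ∈ τ. V is open in τ_Q iff π^{-1}(V) ∈ τ.
  V = {}: π^{-1}(V) = ∅ ∈ τ ✓.
  V = {[p31=p32]}: π^{-1}(V) = {p31, p32} ∉ τ ✗.
  V = {[p33=p34]}: π^{-1}(V) = {p33, p34} ∉ τ ✗.
  V = {[p31=p32], [p33=p34]}: π^{-1}(V) = {p31, p32, p33, p34} ∈ τ ✓.
Open sets in the quotient: τ_Q = {{}, {[p31=p32], [p33=p34]}} (2 elements).


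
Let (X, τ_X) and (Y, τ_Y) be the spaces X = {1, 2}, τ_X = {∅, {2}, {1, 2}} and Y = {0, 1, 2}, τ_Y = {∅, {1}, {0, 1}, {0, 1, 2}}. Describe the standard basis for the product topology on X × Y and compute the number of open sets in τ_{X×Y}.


Basis B = {∅ × ∅, {2} × {1}, {1, 2} × {1}, {2} × {0, 1}, {2} × {0, 1, 2}, {1, 2} × {0, 1}, {1, 2} × {0, 1, 2}}; |τ_{X×Y}| = 10.

Enumerate products U × V with U ∈ τ_X, V ∈ τ_Y (deduplicated):
  ∅ × ∅ = {} (∅)
  {2} × {1} = {(2,1)}
  {1, 2} × {1} = {(1,1), (2,1)}
  {2} × {0, 1} = {(2,0), (2,1)}
  {2} × {0, 1, 2} = {(2,0), (2,1), (2,2)}
  {1, 2} × {0, 1} = {(1,0), (1,1), (2,0), (2,1)}
  {1, 2} × {0, 1, 2} = {(1,0), (1,1), (1,2), (2,0), (2,1), (2,2)}
These 7 distinct sets form the basis B.
Close under arbitrary unions to get τ_{X×Y}; counting gives |τ_{X×Y}| = 10.


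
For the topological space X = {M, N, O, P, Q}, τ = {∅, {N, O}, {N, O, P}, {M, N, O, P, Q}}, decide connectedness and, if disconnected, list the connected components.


(X, τ) is connected.

Find clopen sets (U ∈ τ with X ∖ U ∈ τ):
  U = ∅, X ∖ U = {M, N, O, P, Q} — both open, so U is clopen.
  U = {M, N, O, P, Q}, X ∖ U = ∅ — both open, so U is clopen.
Only trivial clopens (∅ and X) exist, so (X, τ) is connected.
Compute connected components by grouping points that agree on all clopens:
  component: {M, N, O, P, Q}


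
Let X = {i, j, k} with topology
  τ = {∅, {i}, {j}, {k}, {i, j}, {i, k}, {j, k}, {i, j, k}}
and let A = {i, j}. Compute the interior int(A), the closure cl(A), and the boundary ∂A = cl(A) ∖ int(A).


int(A) = {i, j}, cl(A) = {i, j}, ∂A = ∅.

Closed sets in (X, τ) are complements of opens:
  closed(X, τ) = {∅, {i}, {j}, {k}, {i, j}, {i, k}, {j, k}, {i, j, k}}.
int(A) = ⋃ {U ∈ τ : U ⊆ A}. Opens contained in A: ∅, {i}, {j}, {i, j}.
Taking the union of these: int(A) = {i, j}.
cl(A) = ⋂ {C closed : A ⊆ C}. Closed sets containing A: {i, j}, {i, j, k}.
Intersecting these: cl(A) = {i, j}.
∂A = cl(A) ∖ int(A) = {i, j} ∖ {i, j} = ∅.


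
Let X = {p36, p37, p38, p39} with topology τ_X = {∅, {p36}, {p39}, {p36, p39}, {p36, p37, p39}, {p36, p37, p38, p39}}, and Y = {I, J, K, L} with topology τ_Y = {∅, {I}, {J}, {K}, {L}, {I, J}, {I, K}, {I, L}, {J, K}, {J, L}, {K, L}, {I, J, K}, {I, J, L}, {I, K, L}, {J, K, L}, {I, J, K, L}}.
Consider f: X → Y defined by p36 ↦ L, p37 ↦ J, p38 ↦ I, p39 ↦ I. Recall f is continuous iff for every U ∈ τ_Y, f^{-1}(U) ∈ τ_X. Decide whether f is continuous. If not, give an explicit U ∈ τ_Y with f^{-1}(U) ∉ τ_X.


f is NOT continuous.

Compute f^{-1}(U) for each U ∈ τ_Y:
  U = ∅: f^{-1}(U) = ∅ ∈ τ_X ✓.
  U = {I}: f^{-1}(U) = {p38, p39} ∉ τ_X ✗.
  U = {J}: f^{-1}(U) = {p37} ∉ τ_X ✗.
  U = {K}: f^{-1}(U) = ∅ ∈ τ_X ✓.
  U = {L}: f^{-1}(U) = {p36} ∈ τ_X ✓.
  U = {I, J}: f^{-1}(U) = {p37, p38, p39} ∉ τ_X ✗.
  U = {I, K}: f^{-1}(U) = {p38, p39} ∉ τ_X ✗.
  U = {I, L}: f^{-1}(U) = {p36, p38, p39} ∉ τ_X ✗.
  U = {J, K}: f^{-1}(U) = {p37} ∉ τ_X ✗.
  U = {J, L}: f^{-1}(U) = {p36, p37} ∉ τ_X ✗.
  U = {K, L}: f^{-1}(U) = {p36} ∈ τ_X ✓.
  U = {I, J, K}: f^{-1}(U) = {p37, p38, p39} ∉ τ_X ✗.
  U = {I, J, L}: f^{-1}(U) = {p36, p37, p38, p39} ∈ τ_X ✓.
  U = {I, K, L}: f^{-1}(U) = {p36, p38, p39} ∉ τ_X ✗.
  U = {J, K, L}: f^{-1}(U) = {p36, p37} ∉ τ_X ✗.
  U = {I, J, K, L}: f^{-1}(U) = {p36, p37, p38, p39} ∈ τ_X ✓.
Found U = {I} with f^{-1}(U) = {p38, p39} not in τ_X. Therefore f is NOT continuous.


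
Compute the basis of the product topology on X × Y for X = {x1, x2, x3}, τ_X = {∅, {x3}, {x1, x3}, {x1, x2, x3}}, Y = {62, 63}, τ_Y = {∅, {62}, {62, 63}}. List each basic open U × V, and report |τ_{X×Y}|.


Basis B = {∅ × ∅, {x3} × {62}, {x1, x3} × {62}, {x3} × {62, 63}, {x1, x2, x3} × {62}, {x1, x3} × {62, 63}, {x1, x2, x3} × {62, 63}}; |τ_{X×Y}| = 10.

Enumerate products U × V with U ∈ τ_X, V ∈ τ_Y (deduplicated):
  ∅ × ∅ = {} (∅)
  {x3} × {62} = {(x3,62)}
  {x1, x3} × {62} = {(x1,62), (x3,62)}
  {x3} × {62, 63} = {(x3,62), (x3,63)}
  {x1, x2, x3} × {62} = {(x1,62), (x2,62), (x3,62)}
  {x1, x3} × {62, 63} = {(x1,62), (x1,63), (x3,62), (x3,63)}
  {x1, x2, x3} × {62, 63} = {(x1,62), (x1,63), (x2,62), (x2,63), (x3,62), (x3,63)}
These 7 distinct sets form the basis B.
Close under arbitrary unions to get τ_{X×Y}; counting gives |τ_{X×Y}| = 10.


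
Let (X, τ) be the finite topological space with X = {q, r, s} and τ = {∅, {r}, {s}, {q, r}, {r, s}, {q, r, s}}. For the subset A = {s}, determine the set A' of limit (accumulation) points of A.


A' = ∅

For each x ∈ X, list the open sets U ∈ τ with x ∈ U, then check whether U ∩ (A ∖ {x}) ≠ ∅ for every such U.
  x = q: open {q, r} ∋ x has {q, r} ∩ (A ∖ {q}) = ∅, so x is NOT a limit point.
  x = r: open {r} ∋ x has {r} ∩ (A ∖ {r}) = ∅, so x is NOT a limit point.
  x = s: open {s} ∋ x has {s} ∩ (A ∖ {s}) = ∅, so x is NOT a limit point.
Collecting: A' = ∅.


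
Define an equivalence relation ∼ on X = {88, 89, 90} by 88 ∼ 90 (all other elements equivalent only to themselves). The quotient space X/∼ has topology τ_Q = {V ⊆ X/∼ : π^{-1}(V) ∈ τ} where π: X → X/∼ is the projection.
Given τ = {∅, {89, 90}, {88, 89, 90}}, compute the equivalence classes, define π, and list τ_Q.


X/∼ = {[88=90], [89]}; |τ_Q| = 2.

Equivalence classes: [88=90], [89].
Quotient map π: X → X/∼ sends 88 ↦ [88=90], 89 ↦ [89], 90 ↦ [88=90].
For each subset V ⊆ X/∼, compute π^{-1}(V) ⊆ X and check whether π^{-1}(V) ∈ τ. V is open in τ_Q iff π^{-1}(V) ∈ τ.
  V = {}: π^{-1}(V) = ∅ ∈ τ ✓.
  V = {[88=90]}: π^{-1}(V) = {88, 90} ∉ τ ✗.
  V = {[89]}: π^{-1}(V) = {89} ∉ τ ✗.
  V = {[88=90], [89]}: π^{-1}(V) = {88, 89, 90} ∈ τ ✓.
Open sets in the quotient: τ_Q = {{}, {[88=90], [89]}} (2 elements).


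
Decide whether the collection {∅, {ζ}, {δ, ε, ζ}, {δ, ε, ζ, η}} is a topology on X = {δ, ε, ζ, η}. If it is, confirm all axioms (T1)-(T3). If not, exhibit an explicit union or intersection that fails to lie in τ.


τ IS a topology on X.

Axiom (T1): ∅ ∈ τ? Yes; X ∈ τ? Yes.
Axiom (T2/T3): check pairwise unions and intersections of members of τ.
All pairwise intersections and unions checked — each lies in τ. Therefore τ satisfies (T1), (T2), (T3): it IS a topology on X.


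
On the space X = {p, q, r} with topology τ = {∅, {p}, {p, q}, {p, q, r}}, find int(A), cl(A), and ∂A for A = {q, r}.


int(A) = ∅, cl(A) = {q, r}, ∂A = {q, r}.

Closed sets in (X, τ) are complements of opens:
  closed(X, τ) = {∅, {r}, {q, r}, {p, q, r}}.
int(A) = ⋃ {U ∈ τ : U ⊆ A}. Opens contained in A: ∅.
Taking the union of these: int(A) = ∅.
cl(A) = ⋂ {C closed : A ⊆ C}. Closed sets containing A: {q, r}, {p, q, r}.
Intersecting these: cl(A) = {q, r}.
∂A = cl(A) ∖ int(A) = {q, r} ∖ ∅ = {q, r}.


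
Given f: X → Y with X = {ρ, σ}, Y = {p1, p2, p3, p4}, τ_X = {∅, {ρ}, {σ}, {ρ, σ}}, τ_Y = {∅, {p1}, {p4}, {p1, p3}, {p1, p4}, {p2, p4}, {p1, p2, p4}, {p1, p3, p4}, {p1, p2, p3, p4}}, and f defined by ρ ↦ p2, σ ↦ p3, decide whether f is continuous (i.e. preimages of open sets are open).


f IS continuous.

Compute f^{-1}(U) for each U ∈ τ_Y:
  U = ∅: f^{-1}(U) = ∅ ∈ τ_X ✓.
  U = {p1}: f^{-1}(U) = ∅ ∈ τ_X ✓.
  U = {p4}: f^{-1}(U) = ∅ ∈ τ_X ✓.
  U = {p1, p3}: f^{-1}(U) = {σ} ∈ τ_X ✓.
  U = {p1, p4}: f^{-1}(U) = ∅ ∈ τ_X ✓.
  U = {p2, p4}: f^{-1}(U) = {ρ} ∈ τ_X ✓.
  U = {p1, p2, p4}: f^{-1}(U) = {ρ} ∈ τ_X ✓.
  U = {p1, p3, p4}: f^{-1}(U) = {σ} ∈ τ_X ✓.
  U = {p1, p2, p3, p4}: f^{-1}(U) = {ρ, σ} ∈ τ_X ✓.
Every preimage lies in τ_X, so f IS continuous.


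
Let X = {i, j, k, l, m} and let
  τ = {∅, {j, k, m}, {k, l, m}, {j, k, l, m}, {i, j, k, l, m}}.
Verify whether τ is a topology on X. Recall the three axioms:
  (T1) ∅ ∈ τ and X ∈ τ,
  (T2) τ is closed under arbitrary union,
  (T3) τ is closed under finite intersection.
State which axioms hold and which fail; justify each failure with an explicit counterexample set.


τ is NOT a topology on X.

Axiom (T1): ∅ ∈ τ? Yes; X ∈ τ? Yes.
Axiom (T2/T3): check pairwise unions and intersections of members of τ.
Counterexample for (T3): {j, k, m} ∩ {k, l, m} = {k, m} ∉ τ. Therefore τ is NOT a topology.


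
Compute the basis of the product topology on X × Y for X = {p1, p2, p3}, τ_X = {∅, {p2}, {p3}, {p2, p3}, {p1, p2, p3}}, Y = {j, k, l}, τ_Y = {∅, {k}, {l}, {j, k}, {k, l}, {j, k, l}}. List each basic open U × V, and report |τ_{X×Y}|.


Basis B = {∅ × ∅, {p2} × {k}, {p2} × {l}, {p3} × {k}, {p3} × {l}, {p2} × {j, k}, {p2} × {k, l}, {p2, p3} × {k}, {p2, p3} × {l}, {p3} × {j, k}, {p3} × {k, l}, {p1, p2, p3} × {k}, {p1, p2, p3} × {l}, {p2} × {j, k, l}, {p3} × {j, k, l}, {p2, p3} × {j, k}, {p2, p3} × {k, l}, {p1, p2, p3} × {j, k}, {p1, p2, p3} × {k, l}, {p2, p3} × {j, k, l}, {p1, p2, p3} × {j, k, l}}; |τ_{X×Y}| = 70.

Enumerate products U × V with U ∈ τ_X, V ∈ τ_Y (deduplicated):
  ∅ × ∅ = {} (∅)
  {p2} × {k} = {(p2,k)}
  {p2} × {l} = {(p2,l)}
  {p3} × {k} = {(p3,k)}
  {p3} × {l} = {(p3,l)}
  {p2} × {j, k} = {(p2,j), (p2,k)}
  {p2} × {k, l} = {(p2,k), (p2,l)}
  {p2, p3} × {k} = {(p2,k), (p3,k)}
  {p2, p3} × {l} = {(p2,l), (p3,l)}
  {p3} × {j, k} = {(p3,j), (p3,k)}
  {p3} × {k, l} = {(p3,k), (p3,l)}
  {p1, p2, p3} × {k} = {(p1,k), (p2,k), (p3,k)}
  {p1, p2, p3} × {l} = {(p1,l), (p2,l), (p3,l)}
  {p2} × {j, k, l} = {(p2,j), (p2,k), (p2,l)}
  {p3} × {j, k, l} = {(p3,j), (p3,k), (p3,l)}
  {p2, p3} × {j, k} = {(p2,j), (p2,k), (p3,j), (p3,k)}
  {p2, p3} × {k, l} = {(p2,k), (p2,l), (p3,k), (p3,l)}
  {p1, p2, p3} × {j, k} = {(p1,j), (p1,k), (p2,j), (p2,k), (p3,j), (p3,k)}
  {p1, p2, p3} × {k, l} = {(p1,k), (p1,l), (p2,k), (p2,l), (p3,k), (p3,l)}
  {p2, p3} × {j, k, l} = {(p2,j), (p2,k), (p2,l), (p3,j), (p3,k), (p3,l)}
  {p1, p2, p3} × {j, k, l} = {(p1,j), (p1,k), (p1,l), (p2,j), (p2,k), (p2,l), (p3,j), (p3,k), (p3,l)}
These 21 distinct sets form the basis B.
Close under arbitrary unions to get τ_{X×Y}; counting gives |τ_{X×Y}| = 70.
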